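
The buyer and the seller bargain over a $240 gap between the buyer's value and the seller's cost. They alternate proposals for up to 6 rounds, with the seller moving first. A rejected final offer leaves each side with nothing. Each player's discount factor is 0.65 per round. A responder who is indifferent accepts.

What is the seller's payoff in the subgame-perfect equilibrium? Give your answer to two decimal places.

134.48

Round 6 (the buyer proposes): the seller will accept anything ≥ 0, so the buyer offers 0 and keeps 240.
Round 5 (the seller proposes): the buyer can get 240 next round, worth 0.65 × 240 = 156 now, so the seller offers 156, keeping 84.
Round 4 (the buyer proposes): the seller can get 84 next round, worth 0.65 × 84 = 54.6 now, so the buyer offers 54.6, keeping 185.4.
Round 3 (the seller proposes): the buyer can get 185.4 next round, worth 0.65 × 185.4 = 120.51 now, so the seller offers 120.51, keeping 119.49.
Round 2 (the buyer proposes): the seller can get 119.49 next round, worth 0.65 × 119.49 = 77.6685 now. The buyer offers 77.6685 and keeps 240 − 77.6685 = 162.3315.
Round 1 (the seller proposes): the buyer can get 162.3315 next round, worth 0.65 × 162.3315 = 105.515475 now. The seller offers 105.515475 and keeps 240 − 105.515475 = 134.484525.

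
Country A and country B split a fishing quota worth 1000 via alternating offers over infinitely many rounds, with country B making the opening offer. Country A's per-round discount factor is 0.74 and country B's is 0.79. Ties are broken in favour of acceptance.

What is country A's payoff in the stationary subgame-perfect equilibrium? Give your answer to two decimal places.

374.10

When country B proposes, country A accepts any offer worth at least 0.74 times what country A would get by proposing next round; and vice versa.
This gives x = 1000 − 0.74y and y = 1000 − 0.79x, where x and y are each side's share when it proposes.
Hence (1 − 0.74·0.79)x = 1000(1 − 0.74), i.e. 0.4154·x = 260.
x ≈ 625.9027; country A's share is 1000 − x ≈ 374.0973.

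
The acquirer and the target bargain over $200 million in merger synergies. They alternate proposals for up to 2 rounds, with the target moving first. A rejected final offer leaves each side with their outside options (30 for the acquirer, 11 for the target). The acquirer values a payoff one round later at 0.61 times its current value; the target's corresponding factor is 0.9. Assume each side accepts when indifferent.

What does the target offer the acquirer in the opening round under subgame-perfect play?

Round 2 (the acquirer proposes): the target gets 11 if talks fail, so the acquirer offers 11 and keeps 189.
Round 1 (the target proposes): the acquirer can get 189 next round, worth 0.61 × 189 = 115.29 now. The target offers 115.29 and keeps 200 − 115.29 = 84.71.

115.29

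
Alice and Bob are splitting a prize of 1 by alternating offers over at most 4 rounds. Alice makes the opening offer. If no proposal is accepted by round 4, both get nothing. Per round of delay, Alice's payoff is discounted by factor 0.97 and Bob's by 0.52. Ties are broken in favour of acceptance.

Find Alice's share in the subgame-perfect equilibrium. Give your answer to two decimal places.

Round 4 (Bob proposes): Alice will accept anything ≥ 0, so Bob offers 0 and keeps 1.
Round 3 (Alice proposes): Bob can get 1 next round, worth 0.52 × 1 = 0.52 now; Alice offers that and keeps 0.48.
Round 2 (Bob proposes): Alice can get 0.48 next round, worth 0.97 × 0.48 = 0.4656 now, so Bob offers 0.4656, keeping 0.5344.
Round 1 (Alice proposes): Bob can get 0.5344 next round, worth 0.52 × 0.5344 = 0.277888 now, so Alice offers 0.277888, keeping 0.722112.

0.72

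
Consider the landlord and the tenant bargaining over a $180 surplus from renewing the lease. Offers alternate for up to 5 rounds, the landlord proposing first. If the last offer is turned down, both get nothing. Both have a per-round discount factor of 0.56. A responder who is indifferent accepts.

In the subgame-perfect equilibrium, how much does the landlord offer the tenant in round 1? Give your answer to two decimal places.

58.26

Round 5 (the landlord proposes): rejection yields 0 for the tenant; the landlord offers 0 and keeps 180.
Round 4 (the tenant proposes): the landlord can get 180 next round, worth 0.56 × 180 = 100.8 now, so the tenant offers 100.8, keeping 79.2.
Round 3 (the landlord proposes): the tenant can get 79.2 next round, worth 0.56 × 79.2 = 44.352 now. The landlord offers 44.352 and keeps 180 − 44.352 = 135.648.
Round 2 (the tenant proposes): the landlord can get 135.648 next round, worth 0.56 × 135.648 = 75.96288 now. The tenant offers 75.96288 and keeps 180 − 75.96288 = 104.03712.
Round 1 (the landlord proposes): the tenant can get 104.03712 next round, worth 0.56 × 104.03712 = 58.2607872 now; the landlord offers that and keeps 121.7392128.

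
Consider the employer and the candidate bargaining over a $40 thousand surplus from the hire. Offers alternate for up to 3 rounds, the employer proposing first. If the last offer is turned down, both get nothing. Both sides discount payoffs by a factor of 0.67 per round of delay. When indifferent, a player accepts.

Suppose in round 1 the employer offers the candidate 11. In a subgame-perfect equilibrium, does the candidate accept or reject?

Work out the candidate's continuation value if the offer is rejected.
Round 3 (the employer proposes): rejection yields 0 for the candidate; the employer offers 0 and keeps 40.
Round 2 (the candidate proposes): the employer can get 40 next round, worth 0.67 × 40 = 26.8 now, so the candidate offers 26.8, keeping 13.2.
So by rejecting in round 1, the candidate gets 13.2 next round, worth 0.67 × 13.2 = 8.844 now.
Offer 11 ≥ 8.844, so the candidate accepts.

Accept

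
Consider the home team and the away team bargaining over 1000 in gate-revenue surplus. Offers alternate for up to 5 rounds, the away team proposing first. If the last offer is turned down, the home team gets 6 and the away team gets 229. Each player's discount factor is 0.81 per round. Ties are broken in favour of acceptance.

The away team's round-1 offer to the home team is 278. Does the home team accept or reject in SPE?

Round 5 (the away team proposes): the home team gets 6 if talks fail, so the away team offers 6 and keeps 994.
Round 4 (the home team proposes): the away team can get 994 next round, worth 0.81 × 994 = 805.14 now, so the home team offers 805.14, keeping 194.86.
Round 3 (the away team proposes): the home team can get 194.86 next round, worth 0.81 × 194.86 = 157.8366 now, so the away team offers 157.8366, keeping 842.1634.
Round 2 (the home team proposes): the away team can get 842.1634 next round, worth 0.81 × 842.1634 = 682.152354 now, so the home team offers 682.152354, keeping 317.847646.
So by rejecting in round 1, the home team gets 317.847646 next round, worth 0.81 × 317.847646 = 257.45659326 now.
Offer 278 ≥ 257.45659326, so the home team accepts.

Accept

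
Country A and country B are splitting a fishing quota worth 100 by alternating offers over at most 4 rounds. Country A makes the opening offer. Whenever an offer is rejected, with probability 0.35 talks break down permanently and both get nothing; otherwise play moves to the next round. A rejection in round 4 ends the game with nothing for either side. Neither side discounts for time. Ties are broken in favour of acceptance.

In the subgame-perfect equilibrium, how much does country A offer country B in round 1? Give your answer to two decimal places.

Round 4 (country B proposes): country A will accept anything ≥ 0, so country B offers 0 and keeps 100.
Round 3 (country A proposes): rejecting gives country B an expected 0.65 × 100 = 65. Country A offers 65 and keeps 100 − 65 = 35.
Round 2 (country B proposes): rejecting gives country A an expected 0.65 × 35 = 22.75. Country B offers 22.75 and keeps 100 − 22.75 = 77.25.
Round 1 (country A proposes): rejecting gives country B an expected 0.65 × 77.25 = 50.2125; country A offers that and keeps 49.7875.

50.21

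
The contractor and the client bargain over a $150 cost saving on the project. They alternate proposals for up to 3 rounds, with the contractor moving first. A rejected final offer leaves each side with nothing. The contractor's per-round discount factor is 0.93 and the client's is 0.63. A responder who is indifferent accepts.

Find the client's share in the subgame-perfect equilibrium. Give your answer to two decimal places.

6.62

Round 3 (the contractor proposes): rejection yields 0 for the client; the contractor offers 0 and keeps 150.
Round 2 (the client proposes): the contractor can get 150 next round, worth 0.93 × 150 = 139.5 now, so the client offers 139.5, keeping 10.5.
Round 1 (the contractor proposes): the client can get 10.5 next round, worth 0.63 × 10.5 = 6.615 now, so the contractor offers 6.615, keeping 143.385.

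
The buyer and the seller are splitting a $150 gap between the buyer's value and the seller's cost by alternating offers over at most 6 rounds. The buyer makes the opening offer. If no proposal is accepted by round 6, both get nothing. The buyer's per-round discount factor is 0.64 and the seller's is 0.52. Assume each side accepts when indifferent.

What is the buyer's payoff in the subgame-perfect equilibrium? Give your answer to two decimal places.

103.94

By backward induction:
Round 6 (the seller proposes): the buyer will accept anything ≥ 0, so the seller offers 0 and keeps 150.
Round 5 (the buyer proposes): the seller can get 150 next round, worth 0.52 × 150 = 78 now, so the buyer offers 78, keeping 72.
Round 4 (the seller proposes): the buyer can get 72 next round, worth 0.64 × 72 = 46.08 now, so the seller offers 46.08, keeping 103.92.
Round 3 (the buyer proposes): the seller can get 103.92 next round, worth 0.52 × 103.92 = 54.0384 now, so the buyer offers 54.0384, keeping 95.9616.
Round 2 (the seller proposes): the buyer can get 95.9616 next round, worth 0.64 × 95.9616 = 61.415424 now, so the seller offers 61.415424, keeping 88.584576.
Round 1 (the buyer proposes): the seller can get 88.584576 next round, worth 0.52 × 88.584576 = 46.06397952 now. The buyer offers 46.06397952 and keeps 150 − 46.06397952 = 103.93602048.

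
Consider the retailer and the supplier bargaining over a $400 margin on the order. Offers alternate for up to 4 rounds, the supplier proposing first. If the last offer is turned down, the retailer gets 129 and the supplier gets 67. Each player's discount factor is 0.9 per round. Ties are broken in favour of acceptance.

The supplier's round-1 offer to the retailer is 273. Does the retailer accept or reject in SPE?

Round 4 (the retailer proposes): the supplier gets 67 if talks fail, so the retailer offers 67 and keeps 333.
Round 3 (the supplier proposes): the retailer can get 333 next round, worth 0.9 × 333 = 299.7 now, so the supplier offers 299.7, keeping 100.3.
Round 2 (the retailer proposes): the supplier can get 100.3 next round, worth 0.9 × 100.3 = 90.27 now, so the retailer offers 90.27, keeping 309.73.
So by rejecting in round 1, the retailer gets 309.73 next round, worth 0.9 × 309.73 = 278.757 now.
Offer 273 < 278.757, so the retailer rejects.

Reject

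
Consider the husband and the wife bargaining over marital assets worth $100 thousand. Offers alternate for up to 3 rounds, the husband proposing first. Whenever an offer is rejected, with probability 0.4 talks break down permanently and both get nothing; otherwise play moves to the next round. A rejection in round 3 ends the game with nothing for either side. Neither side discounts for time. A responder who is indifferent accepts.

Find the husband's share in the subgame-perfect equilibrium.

Round 3 (the husband proposes): the wife will accept anything ≥ 0, so the husband offers 0 and keeps 100.
Round 2 (the wife proposes): rejecting gives the husband an expected 0.6 × 100 = 60. The wife offers 60 and keeps 100 − 60 = 40.
Round 1 (the husband proposes): rejecting gives the wife an expected 0.6 × 40 = 24; the husband offers that and keeps 76.

76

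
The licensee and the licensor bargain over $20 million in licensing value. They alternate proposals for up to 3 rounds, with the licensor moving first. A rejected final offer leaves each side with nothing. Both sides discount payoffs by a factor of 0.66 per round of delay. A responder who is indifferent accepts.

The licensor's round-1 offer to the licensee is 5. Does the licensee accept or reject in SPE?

Work out the licensee's continuation value if the offer is rejected.
Round 3 (the licensor proposes): rejection yields 0 for the licensee; the licensor offers 0 and keeps 20.
Round 2 (the licensee proposes): the licensor can get 20 next round, worth 0.66 × 20 = 13.2 now. The licensee offers 13.2 and keeps 20 − 13.2 = 6.8.
So by rejecting in round 1, the licensee gets 6.8 next round, worth 0.66 × 6.8 = 4.488 now.
Offer 5 ≥ 4.488, so the licensee accepts.

Accept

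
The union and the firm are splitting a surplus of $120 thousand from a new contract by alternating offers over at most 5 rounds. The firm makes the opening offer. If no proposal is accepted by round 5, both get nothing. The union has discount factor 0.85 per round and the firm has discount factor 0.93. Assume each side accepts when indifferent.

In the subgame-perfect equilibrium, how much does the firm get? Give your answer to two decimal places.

Round 5 (the firm proposes): the union will accept anything ≥ 0, so the firm offers 0 and keeps 120.
Round 4 (the union proposes): the firm can get 120 next round, worth 0.93 × 120 = 111.6 now, so the union offers 111.6, keeping 8.4.
Round 3 (the firm proposes): the union can get 8.4 next round, worth 0.85 × 8.4 = 7.14 now, so the firm offers 7.14, keeping 112.86.
Round 2 (the union proposes): the firm can get 112.86 next round, worth 0.93 × 112.86 = 104.9598 now; the union offers that and keeps 15.0402.
Round 1 (the firm proposes): the union can get 15.0402 next round, worth 0.85 × 15.0402 = 12.78417 now; the firm offers that and keeps 107.21583.

107.22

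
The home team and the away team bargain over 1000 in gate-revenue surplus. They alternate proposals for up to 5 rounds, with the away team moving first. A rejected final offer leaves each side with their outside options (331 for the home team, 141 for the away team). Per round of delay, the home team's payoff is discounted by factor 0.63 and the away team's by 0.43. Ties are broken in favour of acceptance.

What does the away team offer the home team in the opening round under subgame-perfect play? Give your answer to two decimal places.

Round 5 (the away team proposes): the home team gets 331 if talks fail, so the away team offers 331 and keeps 669.
Round 4 (the home team proposes): the away team can get 669 next round, worth 0.43 × 669 = 287.67 now. The home team offers 287.67 and keeps 1000 − 287.67 = 712.33.
Round 3 (the away team proposes): the home team can get 712.33 next round, worth 0.63 × 712.33 = 448.7679 now; the away team offers that and keeps 551.2321.
Round 2 (the home team proposes): the away team can get 551.2321 next round, worth 0.43 × 551.2321 = 237.029803 now; the home team offers that and keeps 762.970197.
Round 1 (the away team proposes): the home team can get 762.970197 next round, worth 0.63 × 762.970197 = 480.67122411 now; the away team offers that and keeps 519.32877589.

480.67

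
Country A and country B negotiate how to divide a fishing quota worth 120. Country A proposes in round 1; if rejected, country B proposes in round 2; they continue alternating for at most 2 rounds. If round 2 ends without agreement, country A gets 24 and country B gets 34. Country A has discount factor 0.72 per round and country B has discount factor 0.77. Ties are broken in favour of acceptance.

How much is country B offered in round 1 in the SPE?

73.92

Round 2 (country B proposes): country A gets 24 if talks fail, so country B offers 24 and keeps 96.
Round 1 (country A proposes): country B can get 96 next round, worth 0.77 × 96 = 73.92 now. Country A offers 73.92 and keeps 120 − 73.92 = 46.08.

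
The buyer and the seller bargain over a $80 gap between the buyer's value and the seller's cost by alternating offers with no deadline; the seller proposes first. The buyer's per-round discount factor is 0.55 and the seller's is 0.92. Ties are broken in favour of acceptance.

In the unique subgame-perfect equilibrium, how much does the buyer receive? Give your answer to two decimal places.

In a stationary SPE each proposer offers the other exactly their discounted continuation value.
If the seller keeps x when proposing and the buyer keeps y when proposing, then x = 80 − 0.55y and y = 80 − 0.92x.
Solving: x = 80(1 − 0.55) / (1 − 0.92·0.55) = 36 / 0.494 ≈ 72.8745.
The buyer gets 80 − 72.8745 ≈ 7.1255.

7.13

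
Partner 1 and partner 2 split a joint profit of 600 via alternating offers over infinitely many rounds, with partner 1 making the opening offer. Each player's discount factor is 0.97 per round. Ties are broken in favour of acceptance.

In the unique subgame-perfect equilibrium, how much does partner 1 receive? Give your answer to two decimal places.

304.57

In a stationary SPE each proposer offers the other exactly their discounted continuation value.
If partner 1 keeps x when proposing and partner 2 keeps y when proposing, then x = 600 − 0.97y and y = 600 − 0.97x.
Solving: x = 600(1 − 0.97) / (1 − 0.97·0.97) = 18 / 0.0591 ≈ 304.5685.
Partner 2 gets 600 − 304.5685 ≈ 295.4315.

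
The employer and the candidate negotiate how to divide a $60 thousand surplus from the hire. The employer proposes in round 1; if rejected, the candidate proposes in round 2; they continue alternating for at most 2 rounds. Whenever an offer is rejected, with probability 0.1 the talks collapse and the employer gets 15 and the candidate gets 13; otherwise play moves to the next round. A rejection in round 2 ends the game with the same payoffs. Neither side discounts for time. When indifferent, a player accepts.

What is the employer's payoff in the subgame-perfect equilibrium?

18.2

By backward induction:
Round 2 (the candidate proposes): the employer gets 15 if talks fail, so the candidate offers 15 and keeps 45.
Round 1 (the employer proposes): rejecting gives the candidate an expected 0.9 × 45 + 0.1 × 13 = 41.8, so the employer offers 41.8, keeping 18.2.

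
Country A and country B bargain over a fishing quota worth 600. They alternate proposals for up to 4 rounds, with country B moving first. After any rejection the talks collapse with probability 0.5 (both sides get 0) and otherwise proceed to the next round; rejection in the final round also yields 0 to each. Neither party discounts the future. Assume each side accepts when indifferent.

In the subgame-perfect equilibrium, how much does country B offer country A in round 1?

Round 4 (country A proposes): rejection yields 0 for country B; country A offers 0 and keeps 600.
Round 3 (country B proposes): rejecting gives country A an expected 0.5 × 600 = 300. Country B offers 300 and keeps 600 − 300 = 300.
Round 2 (country A proposes): rejecting gives country B an expected 0.5 × 300 = 150; country A offers that and keeps 450.
Round 1 (country B proposes): rejecting gives country A an expected 0.5 × 450 = 225, so country B offers 225, keeping 375.

225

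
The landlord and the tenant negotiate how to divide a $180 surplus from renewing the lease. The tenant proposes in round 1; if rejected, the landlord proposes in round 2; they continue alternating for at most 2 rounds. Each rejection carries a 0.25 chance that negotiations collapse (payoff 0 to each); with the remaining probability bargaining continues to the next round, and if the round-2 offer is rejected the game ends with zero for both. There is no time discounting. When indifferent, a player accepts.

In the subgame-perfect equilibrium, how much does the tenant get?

By backward induction:
Round 2 (the landlord proposes): rejection yields 0 for the tenant; the landlord offers 0 and keeps 180.
Round 1 (the tenant proposes): rejecting gives the landlord an expected 0.75 × 180 = 135, so the tenant offers 135, keeping 45.

45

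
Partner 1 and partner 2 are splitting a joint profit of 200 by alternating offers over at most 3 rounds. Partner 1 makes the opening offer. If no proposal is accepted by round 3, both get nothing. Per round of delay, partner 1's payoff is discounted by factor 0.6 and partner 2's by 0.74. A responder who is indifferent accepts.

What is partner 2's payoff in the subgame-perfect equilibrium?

Round 3 (partner 1 proposes): rejection yields 0 for partner 2; partner 1 offers 0 and keeps 200.
Round 2 (partner 2 proposes): partner 1 can get 200 next round, worth 0.6 × 200 = 120 now. Partner 2 offers 120 and keeps 200 − 120 = 80.
Round 1 (partner 1 proposes): partner 2 can get 80 next round, worth 0.74 × 80 = 59.2 now. Partner 1 offers 59.2 and keeps 200 − 59.2 = 140.8.

59.2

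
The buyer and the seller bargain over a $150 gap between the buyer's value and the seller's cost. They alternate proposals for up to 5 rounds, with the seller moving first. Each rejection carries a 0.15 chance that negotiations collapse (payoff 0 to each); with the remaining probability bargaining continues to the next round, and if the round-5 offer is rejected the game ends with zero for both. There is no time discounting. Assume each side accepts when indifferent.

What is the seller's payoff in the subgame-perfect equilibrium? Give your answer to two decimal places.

117.06

By backward induction:
Round 5 (the seller proposes): rejection yields 0 for the buyer; the seller offers 0 and keeps 150.
Round 4 (the buyer proposes): rejecting gives the seller an expected 0.85 × 150 = 127.5. The buyer offers 127.5 and keeps 150 − 127.5 = 22.5.
Round 3 (the seller proposes): rejecting gives the buyer an expected 0.85 × 22.5 = 19.125; the seller offers that and keeps 130.875.
Round 2 (the buyer proposes): rejecting gives the seller an expected 0.85 × 130.875 = 111.24375; the buyer offers that and keeps 38.75625.
Round 1 (the seller proposes): rejecting gives the buyer an expected 0.85 × 38.75625 = 32.9428125, so the seller offers 32.9428125, keeping 117.0571875.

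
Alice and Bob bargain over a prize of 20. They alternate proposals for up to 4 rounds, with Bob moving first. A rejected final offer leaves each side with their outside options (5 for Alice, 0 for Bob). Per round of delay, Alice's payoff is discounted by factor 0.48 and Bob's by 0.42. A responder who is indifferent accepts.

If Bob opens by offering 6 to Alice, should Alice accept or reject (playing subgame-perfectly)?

Work out Alice's continuation value if the offer is rejected.
Round 4 (Alice proposes): rejection yields 0 for Bob; Alice offers 0 and keeps 20.
Round 3 (Bob proposes): Alice can get 20 next round, worth 0.48 × 20 = 9.6 now, so Bob offers 9.6, keeping 10.4.
Round 2 (Alice proposes): Bob can get 10.4 next round, worth 0.42 × 10.4 = 4.368 now, so Alice offers 4.368, keeping 15.632.
So by rejecting in round 1, Alice gets 15.632 next round, worth 0.48 × 15.632 = 7.50336 now.
Offer 6 < 7.50336, so Alice rejects.

Reject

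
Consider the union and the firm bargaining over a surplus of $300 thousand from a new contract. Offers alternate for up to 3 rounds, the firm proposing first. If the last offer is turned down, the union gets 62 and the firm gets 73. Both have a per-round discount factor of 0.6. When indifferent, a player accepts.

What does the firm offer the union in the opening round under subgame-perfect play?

Solve by backward induction from round 3.
Round 3 (the firm proposes): the union gets 62 if talks fail, so the firm offers 62 and keeps 238.
Round 2 (the union proposes): the firm can get 238 next round, worth 0.6 × 238 = 142.8 now, so the union offers 142.8, keeping 157.2.
Round 1 (the firm proposes): the union can get 157.2 next round, worth 0.6 × 157.2 = 94.32 now. The firm offers 94.32 and keeps 300 − 94.32 = 205.68.

94.32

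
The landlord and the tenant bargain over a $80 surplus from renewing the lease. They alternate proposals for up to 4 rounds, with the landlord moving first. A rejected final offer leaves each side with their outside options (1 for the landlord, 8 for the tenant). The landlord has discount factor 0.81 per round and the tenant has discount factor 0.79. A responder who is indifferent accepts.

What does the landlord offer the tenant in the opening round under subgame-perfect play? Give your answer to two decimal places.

51.94

Round 4 (the tenant proposes): the landlord gets 1 if talks fail, so the tenant offers 1 and keeps 79.
Round 3 (the landlord proposes): the tenant can get 79 next round, worth 0.79 × 79 = 62.41 now. The landlord offers 62.41 and keeps 80 − 62.41 = 17.59.
Round 2 (the tenant proposes): the landlord can get 17.59 next round, worth 0.81 × 17.59 = 14.2479 now. The tenant offers 14.2479 and keeps 80 − 14.2479 = 65.7521.
Round 1 (the landlord proposes): the tenant can get 65.7521 next round, worth 0.79 × 65.7521 = 51.944159 now, so the landlord offers 51.944159, keeping 28.055841.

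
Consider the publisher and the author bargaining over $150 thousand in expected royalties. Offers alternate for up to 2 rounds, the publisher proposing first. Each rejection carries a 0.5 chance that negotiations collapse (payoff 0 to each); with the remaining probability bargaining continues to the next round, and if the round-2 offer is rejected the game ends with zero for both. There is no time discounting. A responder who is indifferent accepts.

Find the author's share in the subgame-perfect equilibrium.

75

By backward induction:
Round 2 (the author proposes): the publisher will accept anything ≥ 0, so the author offers 0 and keeps 150.
Round 1 (the publisher proposes): rejecting gives the author an expected 0.5 × 150 = 75, so the publisher offers 75, keeping 75.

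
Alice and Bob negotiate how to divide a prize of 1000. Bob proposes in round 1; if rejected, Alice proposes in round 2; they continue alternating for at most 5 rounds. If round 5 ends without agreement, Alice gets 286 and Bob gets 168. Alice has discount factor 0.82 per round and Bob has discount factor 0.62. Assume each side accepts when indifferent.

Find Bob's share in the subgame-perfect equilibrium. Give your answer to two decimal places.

456.06

Work backward from the last round.
Round 5 (Bob proposes): Alice gets 286 if talks fail, so Bob offers 286 and keeps 714.
Round 4 (Alice proposes): Bob can get 714 next round, worth 0.62 × 714 = 442.68 now; Alice offers that and keeps 557.32.
Round 3 (Bob proposes): Alice can get 557.32 next round, worth 0.82 × 557.32 = 457.0024 now. Bob offers 457.0024 and keeps 1000 − 457.0024 = 542.9976.
Round 2 (Alice proposes): Bob can get 542.9976 next round, worth 0.62 × 542.9976 = 336.658512 now. Alice offers 336.658512 and keeps 1000 − 336.658512 = 663.341488.
Round 1 (Bob proposes): Alice can get 663.341488 next round, worth 0.82 × 663.341488 = 543.94002016 now, so Bob offers 543.94002016, keeping 456.05997984.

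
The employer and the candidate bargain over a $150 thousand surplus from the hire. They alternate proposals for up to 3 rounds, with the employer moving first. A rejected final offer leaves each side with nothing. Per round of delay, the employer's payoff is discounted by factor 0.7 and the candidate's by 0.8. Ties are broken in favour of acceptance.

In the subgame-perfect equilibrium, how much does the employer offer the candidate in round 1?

Work backward from the last round.
Round 3 (the employer proposes): the candidate will accept anything ≥ 0, so the employer offers 0 and keeps 150.
Round 2 (the candidate proposes): the employer can get 150 next round, worth 0.7 × 150 = 105 now; the candidate offers that and keeps 45.
Round 1 (the employer proposes): the candidate can get 45 next round, worth 0.8 × 45 = 36 now. The employer offers 36 and keeps 150 − 36 = 114.

36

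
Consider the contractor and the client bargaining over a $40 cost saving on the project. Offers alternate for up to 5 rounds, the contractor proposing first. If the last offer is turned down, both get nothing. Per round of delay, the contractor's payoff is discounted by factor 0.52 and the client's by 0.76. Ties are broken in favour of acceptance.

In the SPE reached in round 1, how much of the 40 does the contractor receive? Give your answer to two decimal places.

By backward induction:
Round 5 (the contractor proposes): the client will accept anything ≥ 0, so the contractor offers 0 and keeps 40.
Round 4 (the client proposes): the contractor can get 40 next round, worth 0.52 × 40 = 20.8 now. The client offers 20.8 and keeps 40 − 20.8 = 19.2.
Round 3 (the contractor proposes): the client can get 19.2 next round, worth 0.76 × 19.2 = 14.592 now. The contractor offers 14.592 and keeps 40 − 14.592 = 25.408.
Round 2 (the client proposes): the contractor can get 25.408 next round, worth 0.52 × 25.408 = 13.21216 now, so the client offers 13.21216, keeping 26.78784.
Round 1 (the contractor proposes): the client can get 26.78784 next round, worth 0.76 × 26.78784 = 20.3587584 now. The contractor offers 20.3587584 and keeps 40 − 20.3587584 = 19.6412416.

19.64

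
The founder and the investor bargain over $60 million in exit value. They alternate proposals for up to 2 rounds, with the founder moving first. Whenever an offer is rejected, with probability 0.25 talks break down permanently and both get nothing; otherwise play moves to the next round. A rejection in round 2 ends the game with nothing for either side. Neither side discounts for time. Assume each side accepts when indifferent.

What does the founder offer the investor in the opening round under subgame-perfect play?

Round 2 (the investor proposes): the founder will accept anything ≥ 0, so the investor offers 0 and keeps 60.
Round 1 (the founder proposes): rejecting gives the investor an expected 0.75 × 60 = 45; the founder offers that and keeps 15.

45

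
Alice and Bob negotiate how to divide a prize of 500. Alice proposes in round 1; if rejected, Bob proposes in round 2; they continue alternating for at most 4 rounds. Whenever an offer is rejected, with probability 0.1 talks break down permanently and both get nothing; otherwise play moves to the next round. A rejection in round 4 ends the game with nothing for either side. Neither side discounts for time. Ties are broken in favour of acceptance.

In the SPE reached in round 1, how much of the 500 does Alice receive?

By backward induction:
Round 4 (Bob proposes): Alice will accept anything ≥ 0, so Bob offers 0 and keeps 500.
Round 3 (Alice proposes): rejecting gives Bob an expected 0.9 × 500 = 450. Alice offers 450 and keeps 500 − 450 = 50.
Round 2 (Bob proposes): rejecting gives Alice an expected 0.9 × 50 = 45. Bob offers 45 and keeps 500 − 45 = 455.
Round 1 (Alice proposes): rejecting gives Bob an expected 0.9 × 455 = 409.5. Alice offers 409.5 and keeps 500 − 409.5 = 90.5.

90.5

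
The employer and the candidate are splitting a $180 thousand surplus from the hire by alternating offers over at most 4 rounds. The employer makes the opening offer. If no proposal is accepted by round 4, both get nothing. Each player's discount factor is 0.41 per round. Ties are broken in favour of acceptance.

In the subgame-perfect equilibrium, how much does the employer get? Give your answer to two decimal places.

124.05

Round 4 (the candidate proposes): rejection yields 0 for the employer; the candidate offers 0 and keeps 180.
Round 3 (the employer proposes): the candidate can get 180 next round, worth 0.41 × 180 = 73.8 now; the employer offers that and keeps 106.2.
Round 2 (the candidate proposes): the employer can get 106.2 next round, worth 0.41 × 106.2 = 43.542 now, so the candidate offers 43.542, keeping 136.458.
Round 1 (the employer proposes): the candidate can get 136.458 next round, worth 0.41 × 136.458 = 55.94778 now. The employer offers 55.94778 and keeps 180 − 55.94778 = 124.05222.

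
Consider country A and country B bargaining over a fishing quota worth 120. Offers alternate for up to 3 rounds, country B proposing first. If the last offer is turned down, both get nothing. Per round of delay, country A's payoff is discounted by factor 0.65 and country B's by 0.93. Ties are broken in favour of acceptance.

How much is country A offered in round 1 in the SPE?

5.46

By backward induction:
Round 3 (country B proposes): rejection yields 0 for country A; country B offers 0 and keeps 120.
Round 2 (country A proposes): country B can get 120 next round, worth 0.93 × 120 = 111.6 now. Country A offers 111.6 and keeps 120 − 111.6 = 8.4.
Round 1 (country B proposes): country A can get 8.4 next round, worth 0.65 × 8.4 = 5.46 now, so country B offers 5.46, keeping 114.54.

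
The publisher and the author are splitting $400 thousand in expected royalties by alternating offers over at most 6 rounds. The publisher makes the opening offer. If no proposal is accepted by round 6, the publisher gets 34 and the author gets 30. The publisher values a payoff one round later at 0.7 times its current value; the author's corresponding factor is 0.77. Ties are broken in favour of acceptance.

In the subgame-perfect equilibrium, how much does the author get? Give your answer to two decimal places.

224.08

By backward induction:
Round 6 (the author proposes): the publisher gets 34 if talks fail, so the author offers 34 and keeps 366.
Round 5 (the publisher proposes): the author can get 366 next round, worth 0.77 × 366 = 281.82 now; the publisher offers that and keeps 118.18.
Round 4 (the author proposes): the publisher can get 118.18 next round, worth 0.7 × 118.18 = 82.726 now, so the author offers 82.726, keeping 317.274.
Round 3 (the publisher proposes): the author can get 317.274 next round, worth 0.77 × 317.274 = 244.30098 now. The publisher offers 244.30098 and keeps 400 − 244.30098 = 155.69902.
Round 2 (the author proposes): the publisher can get 155.69902 next round, worth 0.7 × 155.69902 = 108.989314 now; the author offers that and keeps 291.010686.
Round 1 (the publisher proposes): the author can get 291.010686 next round, worth 0.77 × 291.010686 = 224.07822822 now. The publisher offers 224.07822822 and keeps 400 − 224.07822822 = 175.92177178.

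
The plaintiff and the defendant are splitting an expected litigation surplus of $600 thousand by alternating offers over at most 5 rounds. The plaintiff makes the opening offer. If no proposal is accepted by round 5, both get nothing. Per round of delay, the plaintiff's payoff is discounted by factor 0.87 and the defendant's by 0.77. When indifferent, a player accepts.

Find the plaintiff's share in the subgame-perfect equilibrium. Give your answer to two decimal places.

499.71

By backward induction:
Round 5 (the plaintiff proposes): the defendant will accept anything ≥ 0, so the plaintiff offers 0 and keeps 600.
Round 4 (the defendant proposes): the plaintiff can get 600 next round, worth 0.87 × 600 = 522 now, so the defendant offers 522, keeping 78.
Round 3 (the plaintiff proposes): the defendant can get 78 next round, worth 0.77 × 78 = 60.06 now; the plaintiff offers that and keeps 539.94.
Round 2 (the defendant proposes): the plaintiff can get 539.94 next round, worth 0.87 × 539.94 = 469.7478 now, so the defendant offers 469.7478, keeping 130.2522.
Round 1 (the plaintiff proposes): the defendant can get 130.2522 next round, worth 0.77 × 130.2522 = 100.294194 now, so the plaintiff offers 100.294194, keeping 499.705806.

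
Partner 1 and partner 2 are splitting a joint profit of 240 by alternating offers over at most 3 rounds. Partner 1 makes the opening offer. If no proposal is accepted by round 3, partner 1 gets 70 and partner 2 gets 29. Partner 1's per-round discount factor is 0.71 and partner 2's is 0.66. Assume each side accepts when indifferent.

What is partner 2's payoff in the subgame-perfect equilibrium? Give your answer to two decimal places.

59.53

Round 3 (partner 1 proposes): partner 2 gets 29 if talks fail, so partner 1 offers 29 and keeps 211.
Round 2 (partner 2 proposes): partner 1 can get 211 next round, worth 0.71 × 211 = 149.81 now, so partner 2 offers 149.81, keeping 90.19.
Round 1 (partner 1 proposes): partner 2 can get 90.19 next round, worth 0.66 × 90.19 = 59.5254 now; partner 1 offers that and keeps 180.4746.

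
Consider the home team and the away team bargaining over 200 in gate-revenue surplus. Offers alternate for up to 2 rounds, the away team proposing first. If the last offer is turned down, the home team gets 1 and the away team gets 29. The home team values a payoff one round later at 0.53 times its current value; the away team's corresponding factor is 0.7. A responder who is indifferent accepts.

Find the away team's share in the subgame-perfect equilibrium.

109.37

By backward induction:
Round 2 (the home team proposes): the away team gets 29 if talks fail, so the home team offers 29 and keeps 171.
Round 1 (the away team proposes): the home team can get 171 next round, worth 0.53 × 171 = 90.63 now; the away team offers that and keeps 109.37.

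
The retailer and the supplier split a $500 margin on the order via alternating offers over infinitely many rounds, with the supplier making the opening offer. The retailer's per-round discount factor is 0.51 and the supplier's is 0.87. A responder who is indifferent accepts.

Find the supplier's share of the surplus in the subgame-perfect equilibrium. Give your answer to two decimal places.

440.41

Let x be the supplier's share when the supplier proposes and y be the retailer's share when the retailer proposes.
The retailer accepts iff offered ≥ 0.51·y, so x = 500 − 0.51y. Symmetrically y = 500 − 0.87x.
Substituting: x = 500 − 0.51(500 − 0.87x), giving x(1 − 0.87·0.51) = 500(1 − 0.51).
So x = 500 × 0.49 / 0.5563 ≈ 440.4099, and the retailer receives 500 − x ≈ 59.5901.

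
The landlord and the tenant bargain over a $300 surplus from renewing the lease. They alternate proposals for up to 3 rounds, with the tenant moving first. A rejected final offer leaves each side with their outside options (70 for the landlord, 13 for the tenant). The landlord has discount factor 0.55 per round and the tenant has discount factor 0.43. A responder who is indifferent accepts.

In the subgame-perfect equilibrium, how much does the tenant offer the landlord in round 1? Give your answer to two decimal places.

110.61

Work backward from the last round.
Round 3 (the tenant proposes): the landlord gets 70 if talks fail, so the tenant offers 70 and keeps 230.
Round 2 (the landlord proposes): the tenant can get 230 next round, worth 0.43 × 230 = 98.9 now, so the landlord offers 98.9, keeping 201.1.
Round 1 (the tenant proposes): the landlord can get 201.1 next round, worth 0.55 × 201.1 = 110.605 now; the tenant offers that and keeps 189.395.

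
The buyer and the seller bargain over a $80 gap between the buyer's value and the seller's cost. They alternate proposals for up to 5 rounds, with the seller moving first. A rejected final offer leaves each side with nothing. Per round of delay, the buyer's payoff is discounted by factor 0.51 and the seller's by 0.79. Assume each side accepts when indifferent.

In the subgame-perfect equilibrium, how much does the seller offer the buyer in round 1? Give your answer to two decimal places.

12.02

By backward induction:
Round 5 (the seller proposes): the buyer will accept anything ≥ 0, so the seller offers 0 and keeps 80.
Round 4 (the buyer proposes): the seller can get 80 next round, worth 0.79 × 80 = 63.2 now; the buyer offers that and keeps 16.8.
Round 3 (the seller proposes): the buyer can get 16.8 next round, worth 0.51 × 16.8 = 8.568 now. The seller offers 8.568 and keeps 80 − 8.568 = 71.432.
Round 2 (the buyer proposes): the seller can get 71.432 next round, worth 0.79 × 71.432 = 56.43128 now, so the buyer offers 56.43128, keeping 23.56872.
Round 1 (the seller proposes): the buyer can get 23.56872 next round, worth 0.51 × 23.56872 = 12.0200472 now. The seller offers 12.0200472 and keeps 80 − 12.0200472 = 67.9799528.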